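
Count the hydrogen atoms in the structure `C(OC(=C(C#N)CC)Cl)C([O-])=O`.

Hydrogens are implicit in SMILES; fill each atom to its normal valence:
  4 × C: no H
  2 × C: 2 H each → 4
  2 × O: no H
  1 × C: 3 H
  1 × Cl: no H
  1 × N: no H
  1 × O (charge -1): no H
  Total hydrogens = 7.

7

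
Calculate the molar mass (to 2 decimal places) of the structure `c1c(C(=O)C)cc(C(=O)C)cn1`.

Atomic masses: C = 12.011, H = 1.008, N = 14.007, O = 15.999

163.18

Molecular formula: C9H9NO2.
M = 9×12.011 + 9×1.008 + 1×14.007 + 2×15.999 = 163.18 g/mol.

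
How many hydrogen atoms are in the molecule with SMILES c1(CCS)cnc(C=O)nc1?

Hydrogens are implicit in SMILES; fill each atom to its normal valence:
  2 × C: 2 H each → 4
  2 × C (aromatic): 1 H each → 2
  2 × C (aromatic): no H
  2 × N (aromatic): no H
  1 × C: 1 H
  1 × O: no H
  1 × S: 1 H
  Total hydrogens = 8.

8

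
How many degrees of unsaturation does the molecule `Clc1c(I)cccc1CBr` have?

4

Molecular formula from the SMILES: C7H5BrClI.
DoU = (2C + 2 + N − H − X)/2 = (2·7 + 2 + 0 − 5 − 3)/2 = 8/2 = 4.
(Structurally: 1 ring(s) + 3 π bond(s) = 4.)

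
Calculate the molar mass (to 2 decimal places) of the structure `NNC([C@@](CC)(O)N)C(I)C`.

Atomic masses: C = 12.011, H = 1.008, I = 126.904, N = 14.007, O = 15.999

273.12

Molecular formula: C6H16IN3O.
M = 6×12.011 + 16×1.008 + 1×126.904 + 3×14.007 + 1×15.999 = 273.12 g/mol.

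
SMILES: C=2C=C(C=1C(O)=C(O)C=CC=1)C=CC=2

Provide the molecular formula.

C12H10O2

Heavy atoms from the SMILES: 12 C, 2 O.
Implicit hydrogens by atom environment:
  8 × C (aromatic): 1 H each → 8
  4 × C (aromatic): no H
  2 × O: 1 H each → 2
  Total hydrogens = 10.
Molecular formula: C12H10O2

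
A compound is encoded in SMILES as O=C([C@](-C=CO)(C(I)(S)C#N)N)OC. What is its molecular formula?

Heavy atoms from the SMILES: 7 C, 1 I, 2 N, 3 O, 1 S.
Implicit hydrogens by atom environment:
  4 × C: no H
  2 × C: 1 H each → 2
  2 × O: no H
  1 × C: 3 H
  1 × I: no H
  1 × N: 2 H
  1 × N: no H
  1 × O: 1 H
  1 × S: 1 H
  Total hydrogens = 9.
Molecular formula: C7H9IN2O3S

C7H9IN2O3S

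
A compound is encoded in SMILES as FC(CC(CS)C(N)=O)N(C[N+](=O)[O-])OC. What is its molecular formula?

C7H14FN3O4S

Heavy atoms from the SMILES: 7 C, 1 F, 3 N, 4 O, 1 S.
Implicit hydrogens by atom environment:
  3 × C: 2 H each → 6
  3 × O: no H
  2 × C: 1 H each → 2
  1 × C: 3 H
  1 × C: no H
  1 × F: no H
  1 × N: 2 H
  1 × N: no H
  1 × N (charge +1): no H
  1 × O (charge -1): no H
  1 × S: 1 H
  Total hydrogens = 14.
Molecular formula: C7H14FN3O4S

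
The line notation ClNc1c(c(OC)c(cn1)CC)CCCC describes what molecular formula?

Heavy atoms from the SMILES: 12 C, 1 Cl, 2 N, 1 O.
Implicit hydrogens by atom environment:
  4 × C: 2 H each → 8
  4 × C (aromatic): no H
  3 × C: 3 H each → 9
  1 × C (aromatic): 1 H
  1 × Cl: no H
  1 × N: 1 H
  1 × N (aromatic): no H
  1 × O: no H
  Total hydrogens = 19.
Molecular formula: C12H19ClN2O

C12H19ClN2O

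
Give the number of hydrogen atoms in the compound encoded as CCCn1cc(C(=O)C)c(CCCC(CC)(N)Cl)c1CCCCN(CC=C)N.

Hydrogens are implicit in SMILES; fill each atom to its normal valence:
  12 × C: 2 H each → 24
  3 × C: 3 H each → 9
  3 × C (aromatic): no H
  2 × C: no H
  2 × N: 2 H each → 4
  1 × C (aromatic): 1 H
  1 × C: 1 H
  1 × Cl: no H
  1 × N (aromatic): no H
  1 × N: no H
  1 × O: no H
  Total hydrogens = 39.

39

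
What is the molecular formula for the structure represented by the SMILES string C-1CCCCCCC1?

Heavy atoms from the SMILES: 8 C.
Implicit hydrogens by atom environment:
  8 × C: 2 H each → 16
  Total hydrogens = 16.
Molecular formula: C8H16

C8H16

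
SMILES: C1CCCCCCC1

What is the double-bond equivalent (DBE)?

1

Molecular formula from the SMILES: C8H16.
DoU = (2C + 2 + N − H − X)/2 = (2·8 + 2 + 0 − 16 − 0)/2 = 2/2 = 1.
(Structurally: 1 ring(s) + 0 π bond(s) = 1.)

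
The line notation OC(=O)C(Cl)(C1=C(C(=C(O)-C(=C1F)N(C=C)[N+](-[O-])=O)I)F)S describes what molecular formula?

C10H6ClF2IN2O5S

Heavy atoms from the SMILES: 10 C, 1 Cl, 2 F, 1 I, 2 N, 5 O, 1 S.
Implicit hydrogens by atom environment:
  6 × C (aromatic): no H
  2 × C: no H
  2 × F: no H
  2 × O: 1 H each → 2
  2 × O: no H
  1 × C: 2 H
  1 × C: 1 H
  1 × Cl: no H
  1 × I: no H
  1 × N: no H
  1 × N (charge +1): no H
  1 × O (charge -1): no H
  1 × S: 1 H
  Total hydrogens = 6.
Molecular formula: C10H6ClF2IN2O5S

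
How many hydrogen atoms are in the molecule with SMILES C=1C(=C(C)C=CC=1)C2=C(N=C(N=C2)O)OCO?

12

Hydrogens are implicit in SMILES; fill each atom to its normal valence:
  5 × C (aromatic): 1 H each → 5
  5 × C (aromatic): no H
  2 × N (aromatic): no H
  2 × O: 1 H each → 2
  1 × C: 3 H
  1 × C: 2 H
  1 × O: no H
  Total hydrogens = 12.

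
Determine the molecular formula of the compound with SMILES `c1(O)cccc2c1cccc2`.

C10H8O

Heavy atoms from the SMILES: 10 C, 1 O.
Implicit hydrogens by atom environment:
  7 × C (aromatic): 1 H each → 7
  3 × C (aromatic): no H
  1 × O: 1 H
  Total hydrogens = 8.
Molecular formula: C10H8O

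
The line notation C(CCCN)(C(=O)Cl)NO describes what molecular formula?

Heavy atoms from the SMILES: 5 C, 1 Cl, 2 N, 2 O.
Implicit hydrogens by atom environment:
  3 × C: 2 H each → 6
  1 × C: 1 H
  1 × C: no H
  1 × Cl: no H
  1 × N: 2 H
  1 × N: 1 H
  1 × O: 1 H
  1 × O: no H
  Total hydrogens = 11.
Molecular formula: C5H11ClN2O2

C5H11ClN2O2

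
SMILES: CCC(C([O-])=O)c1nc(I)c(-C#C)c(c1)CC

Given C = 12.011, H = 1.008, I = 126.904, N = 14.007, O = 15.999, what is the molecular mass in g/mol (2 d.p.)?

342.16

Molecular formula: C13H13INO2-.
M = 13×12.011 + 13×1.008 + 1×126.904 + 1×14.007 + 2×15.999 = 342.16 g/mol.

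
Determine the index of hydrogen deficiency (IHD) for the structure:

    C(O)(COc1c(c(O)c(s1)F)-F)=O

Molecular formula from the SMILES: C6H4F2O4S.
DoU = (2C + 2 + N − H − X)/2 = (2·6 + 2 + 0 − 4 − 2)/2 = 8/2 = 4.
(Structurally: 1 ring(s) + 3 π bond(s) = 4.)

4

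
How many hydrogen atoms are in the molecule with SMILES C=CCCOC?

Hydrogens are implicit in SMILES; fill each atom to its normal valence:
  3 × C: 2 H each → 6
  1 × C: 3 H
  1 × C: 1 H
  1 × O: no H
  Total hydrogens = 10.

10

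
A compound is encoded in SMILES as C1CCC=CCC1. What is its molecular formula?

Heavy atoms from the SMILES: 7 C.
Implicit hydrogens by atom environment:
  5 × C: 2 H each → 10
  2 × C: 1 H each → 2
  Total hydrogens = 12.
Molecular formula: C7H12

C7H12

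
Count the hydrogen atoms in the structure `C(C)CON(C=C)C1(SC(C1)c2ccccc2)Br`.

18

Hydrogens are implicit in SMILES; fill each atom to its normal valence:
  5 × C (aromatic): 1 H each → 5
  4 × C: 2 H each → 8
  2 × C: 1 H each → 2
  1 × Br: no H
  1 × C: 3 H
  1 × C: no H
  1 × C (aromatic): no H
  1 × N: no H
  1 × O: no H
  1 × S: no H
  Total hydrogens = 18.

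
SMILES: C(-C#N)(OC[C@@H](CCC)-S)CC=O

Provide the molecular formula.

C9H15NO2S

Heavy atoms from the SMILES: 9 C, 1 N, 2 O, 1 S.
Implicit hydrogens by atom environment:
  4 × C: 2 H each → 8
  3 × C: 1 H each → 3
  2 × O: no H
  1 × C: 3 H
  1 × C: no H
  1 × N: no H
  1 × S: 1 H
  Total hydrogens = 15.
Molecular formula: C9H15NO2S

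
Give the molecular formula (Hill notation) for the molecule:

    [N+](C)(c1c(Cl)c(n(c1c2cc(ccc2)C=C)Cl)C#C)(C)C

Heavy atoms from the SMILES: 17 C, 2 Cl, 2 N.
Implicit hydrogens by atom environment:
  6 × C (aromatic): no H
  4 × C (aromatic): 1 H each → 4
  3 × C: 3 H each → 9
  2 × C: 1 H each → 2
  2 × Cl: no H
  1 × C: 2 H
  1 × C: no H
  1 × N (aromatic): no H
  1 × N (charge +1): no H
  Total hydrogens = 17.
Net charge +1.
Molecular formula: C17H17Cl2N2+

C17H17Cl2N2+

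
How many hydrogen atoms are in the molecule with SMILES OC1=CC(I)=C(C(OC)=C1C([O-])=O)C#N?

Hydrogens are implicit in SMILES; fill each atom to its normal valence:
  5 × C (aromatic): no H
  2 × C: no H
  2 × O: no H
  1 × C: 3 H
  1 × C (aromatic): 1 H
  1 × I: no H
  1 × N: no H
  1 × O: 1 H
  1 × O (charge -1): no H
  Total hydrogens = 5.

5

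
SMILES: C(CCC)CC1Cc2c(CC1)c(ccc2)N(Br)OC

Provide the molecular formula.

Heavy atoms from the SMILES: 1 Br, 16 C, 1 N, 1 O.
Implicit hydrogens by atom environment:
  7 × C: 2 H each → 14
  3 × C (aromatic): 1 H each → 3
  3 × C (aromatic): no H
  2 × C: 3 H each → 6
  1 × Br: no H
  1 × C: 1 H
  1 × N: no H
  1 × O: no H
  Total hydrogens = 24.
Molecular formula: C16H24BrNO

C16H24BrNO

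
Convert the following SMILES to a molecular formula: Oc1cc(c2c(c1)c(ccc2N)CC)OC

Heavy atoms from the SMILES: 13 C, 1 N, 2 O.
Implicit hydrogens by atom environment:
  6 × C (aromatic): no H
  4 × C (aromatic): 1 H each → 4
  2 × C: 3 H each → 6
  1 × C: 2 H
  1 × N: 2 H
  1 × O: 1 H
  1 × O: no H
  Total hydrogens = 15.
Molecular formula: C13H15NO2

C13H15NO2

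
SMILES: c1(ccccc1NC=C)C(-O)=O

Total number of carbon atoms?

The symbol for carbon appears 9 times in the SMILES. Lowercase c denotes aromatic carbon and counts toward C.

9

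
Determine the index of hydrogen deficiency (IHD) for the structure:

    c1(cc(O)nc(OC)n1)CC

Molecular formula from the SMILES: C7H10N2O2.
DoU = (2C + 2 + N − H − X)/2 = (2·7 + 2 + 2 − 10 − 0)/2 = 8/2 = 4.
(Structurally: 1 ring(s) + 3 π bond(s) = 4.)

4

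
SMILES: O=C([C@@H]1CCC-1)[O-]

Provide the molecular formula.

Heavy atoms from the SMILES: 5 C, 2 O.
Implicit hydrogens by atom environment:
  3 × C: 2 H each → 6
  1 × C: 1 H
  1 × C: no H
  1 × O: no H
  1 × O (charge -1): no H
  Total hydrogens = 7.
Net charge -1.
Molecular formula: C5H7O2-

C5H7O2-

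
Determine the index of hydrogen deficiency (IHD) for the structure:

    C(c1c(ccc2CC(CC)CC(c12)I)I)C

5

Molecular formula from the SMILES: C14H18I2.
DoU = (2C + 2 + N − H − X)/2 = (2·14 + 2 + 0 − 18 − 2)/2 = 10/2 = 5.
(Structurally: 2 ring(s) + 3 π bond(s) = 5.)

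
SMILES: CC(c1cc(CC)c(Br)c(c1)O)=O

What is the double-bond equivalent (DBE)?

5

Molecular formula from the SMILES: C10H11BrO2.
DoU = (2C + 2 + N − H − X)/2 = (2·10 + 2 + 0 − 11 − 1)/2 = 10/2 = 5.
(Structurally: 1 ring(s) + 4 π bond(s) = 5.)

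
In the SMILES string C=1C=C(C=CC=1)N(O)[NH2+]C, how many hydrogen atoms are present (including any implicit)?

11

Hydrogens are implicit in SMILES; fill each atom to its normal valence:
  5 × C (aromatic): 1 H each → 5
  1 × C: 3 H
  1 × C (aromatic): no H
  1 × N (charge +1): 2 H
  1 × N: no H
  1 × O: 1 H
  Total hydrogens = 11.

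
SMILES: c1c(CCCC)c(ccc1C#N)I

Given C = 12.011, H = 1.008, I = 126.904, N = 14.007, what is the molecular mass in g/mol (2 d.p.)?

285.13

Molecular formula: C11H12IN.
M = 11×12.011 + 12×1.008 + 1×126.904 + 1×14.007 = 285.13 g/mol.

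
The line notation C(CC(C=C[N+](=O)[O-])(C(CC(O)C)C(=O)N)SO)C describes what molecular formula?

Heavy atoms from the SMILES: 11 C, 2 N, 5 O, 1 S.
Implicit hydrogens by atom environment:
  4 × C: 1 H each → 4
  3 × C: 2 H each → 6
  2 × C: 3 H each → 6
  2 × C: no H
  2 × O: 1 H each → 2
  2 × O: no H
  1 × N: 2 H
  1 × N (charge +1): no H
  1 × O (charge -1): no H
  1 × S: no H
  Total hydrogens = 20.
Molecular formula: C11H20N2O5S

C11H20N2O5S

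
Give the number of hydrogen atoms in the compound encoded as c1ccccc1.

6

Hydrogens are implicit in SMILES; fill each atom to its normal valence:
  6 × C (aromatic): 1 H each → 6
  Total hydrogens = 6.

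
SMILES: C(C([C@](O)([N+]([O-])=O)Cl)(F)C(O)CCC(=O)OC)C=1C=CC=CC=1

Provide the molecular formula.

C14H17ClFNO6

Heavy atoms from the SMILES: 14 C, 1 Cl, 1 F, 1 N, 6 O.
Implicit hydrogens by atom environment:
  5 × C (aromatic): 1 H each → 5
  3 × C: 2 H each → 6
  3 × C: no H
  3 × O: no H
  2 × O: 1 H each → 2
  1 × C: 3 H
  1 × C: 1 H
  1 × C (aromatic): no H
  1 × Cl: no H
  1 × F: no H
  1 × N (charge +1): no H
  1 × O (charge -1): no H
  Total hydrogens = 17.
Molecular formula: C14H17ClFNO6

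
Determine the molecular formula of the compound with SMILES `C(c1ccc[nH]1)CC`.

Heavy atoms from the SMILES: 7 C, 1 N.
Implicit hydrogens by atom environment:
  3 × C (aromatic): 1 H each → 3
  2 × C: 2 H each → 4
  1 × C: 3 H
  1 × C (aromatic): no H
  1 × N (aromatic): 1 H
  Total hydrogens = 11.
Molecular formula: C7H11N

C7H11N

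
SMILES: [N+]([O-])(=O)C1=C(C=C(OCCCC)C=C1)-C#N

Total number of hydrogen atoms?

Hydrogens are implicit in SMILES; fill each atom to its normal valence:
  3 × C: 2 H each → 6
  3 × C (aromatic): 1 H each → 3
  3 × C (aromatic): no H
  2 × O: no H
  1 × C: 3 H
  1 × C: no H
  1 × N (charge +1): no H
  1 × N: no H
  1 × O (charge -1): no H
  Total hydrogens = 12.

12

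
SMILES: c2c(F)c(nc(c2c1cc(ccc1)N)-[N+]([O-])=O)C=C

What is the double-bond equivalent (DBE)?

10

Molecular formula from the SMILES: C13H10FN3O2.
DoU = (2C + 2 + N − H − X)/2 = (2·13 + 2 + 3 − 10 − 1)/2 = 20/2 = 10.
(Structurally: 2 ring(s) + 8 π bond(s) = 10.)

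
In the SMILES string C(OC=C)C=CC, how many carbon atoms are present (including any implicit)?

6

The symbol for carbon appears 6 times in the SMILES.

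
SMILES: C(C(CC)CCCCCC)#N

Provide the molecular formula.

C10H19N

Heavy atoms from the SMILES: 10 C, 1 N.
Implicit hydrogens by atom environment:
  6 × C: 2 H each → 12
  2 × C: 3 H each → 6
  1 × C: 1 H
  1 × C: no H
  1 × N: no H
  Total hydrogens = 19.
Molecular formula: C10H19N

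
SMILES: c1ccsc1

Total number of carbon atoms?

4

The symbol for carbon appears 4 times in the SMILES. Lowercase c denotes aromatic carbon and counts toward C.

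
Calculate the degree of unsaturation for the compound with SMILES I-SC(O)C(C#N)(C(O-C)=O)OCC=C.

Molecular formula from the SMILES: C8H10INO4S.
DoU = (2C + 2 + N − H − X)/2 = (2·8 + 2 + 1 − 10 − 1)/2 = 8/2 = 4.
(Structurally: 0 ring(s) + 4 π bond(s) = 4.)

4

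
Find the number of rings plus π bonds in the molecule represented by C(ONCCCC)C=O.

1

Molecular formula from the SMILES: C6H13NO2.
DoU = (2C + 2 + N − H − X)/2 = (2·6 + 2 + 1 − 13 − 0)/2 = 2/2 = 1.
(Structurally: 0 ring(s) + 1 π bond(s) = 1.)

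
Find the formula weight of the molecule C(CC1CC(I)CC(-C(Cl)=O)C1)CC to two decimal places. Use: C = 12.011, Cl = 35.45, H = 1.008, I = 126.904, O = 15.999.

328.62

Molecular formula: C11H18ClIO.
M = 11×12.011 + 1×35.45 + 18×1.008 + 1×126.904 + 1×15.999 = 328.62 g/mol.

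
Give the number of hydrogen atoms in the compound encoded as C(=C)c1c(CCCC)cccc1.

Hydrogens are implicit in SMILES; fill each atom to its normal valence:
  4 × C: 2 H each → 8
  4 × C (aromatic): 1 H each → 4
  2 × C (aromatic): no H
  1 × C: 3 H
  1 × C: 1 H
  Total hydrogens = 16.

16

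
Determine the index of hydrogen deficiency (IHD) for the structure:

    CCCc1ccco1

Molecular formula from the SMILES: C7H10O.
DoU = (2C + 2 + N − H − X)/2 = (2·7 + 2 + 0 − 10 − 0)/2 = 6/2 = 3.
(Structurally: 1 ring(s) + 2 π bond(s) = 3.)

3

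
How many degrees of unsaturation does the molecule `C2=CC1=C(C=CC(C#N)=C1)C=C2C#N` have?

Molecular formula from the SMILES: C12H6N2.
DoU = (2C + 2 + N − H − X)/2 = (2·12 + 2 + 2 − 6 − 0)/2 = 22/2 = 11.
(Structurally: 2 ring(s) + 9 π bond(s) = 11.)

11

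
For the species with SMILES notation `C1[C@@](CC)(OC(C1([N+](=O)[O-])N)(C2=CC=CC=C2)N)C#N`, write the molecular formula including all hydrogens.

C13H16N4O3

Heavy atoms from the SMILES: 13 C, 4 N, 3 O.
Implicit hydrogens by atom environment:
  5 × C (aromatic): 1 H each → 5
  4 × C: no H
  2 × C: 2 H each → 4
  2 × N: 2 H each → 4
  2 × O: no H
  1 × C: 3 H
  1 × C (aromatic): no H
  1 × N: no H
  1 × N (charge +1): no H
  1 × O (charge -1): no H
  Total hydrogens = 16.
Molecular formula: C13H16N4O3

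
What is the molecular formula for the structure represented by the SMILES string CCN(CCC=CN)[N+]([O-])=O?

Heavy atoms from the SMILES: 6 C, 3 N, 2 O.
Implicit hydrogens by atom environment:
  3 × C: 2 H each → 6
  2 × C: 1 H each → 2
  1 × C: 3 H
  1 × N: 2 H
  1 × N: no H
  1 × N (charge +1): no H
  1 × O: no H
  1 × O (charge -1): no H
  Total hydrogens = 13.
Molecular formula: C6H13N3O2

C6H13N3O2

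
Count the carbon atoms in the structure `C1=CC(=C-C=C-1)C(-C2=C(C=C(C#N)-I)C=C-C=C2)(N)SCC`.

18

The symbol for carbon appears 18 times in the SMILES.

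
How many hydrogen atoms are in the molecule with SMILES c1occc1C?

Hydrogens are implicit in SMILES; fill each atom to its normal valence:
  3 × C (aromatic): 1 H each → 3
  1 × C: 3 H
  1 × C (aromatic): no H
  1 × O (aromatic): no H
  Total hydrogens = 6.

6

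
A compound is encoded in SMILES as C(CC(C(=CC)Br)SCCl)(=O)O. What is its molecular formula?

Heavy atoms from the SMILES: 1 Br, 7 C, 1 Cl, 2 O, 1 S.
Implicit hydrogens by atom environment:
  2 × C: 2 H each → 4
  2 × C: 1 H each → 2
  2 × C: no H
  1 × Br: no H
  1 × C: 3 H
  1 × Cl: no H
  1 × O: 1 H
  1 × O: no H
  1 × S: no H
  Total hydrogens = 10.
Molecular formula: C7H10BrClO2S

C7H10BrClO2S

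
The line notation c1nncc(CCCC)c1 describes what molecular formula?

C8H12N2

Heavy atoms from the SMILES: 8 C, 2 N.
Implicit hydrogens by atom environment:
  3 × C: 2 H each → 6
  3 × C (aromatic): 1 H each → 3
  2 × N (aromatic): no H
  1 × C: 3 H
  1 × C (aromatic): no H
  Total hydrogens = 12.
Molecular formula: C8H12N2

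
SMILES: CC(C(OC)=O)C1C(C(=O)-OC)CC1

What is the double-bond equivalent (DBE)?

3

Molecular formula from the SMILES: C10H16O4.
DoU = (2C + 2 + N − H − X)/2 = (2·10 + 2 + 0 − 16 − 0)/2 = 6/2 = 3.
(Structurally: 1 ring(s) + 2 π bond(s) = 3.)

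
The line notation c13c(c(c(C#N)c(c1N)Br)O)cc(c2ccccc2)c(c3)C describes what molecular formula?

C18H13BrN2O

Heavy atoms from the SMILES: 1 Br, 18 C, 2 N, 1 O.
Implicit hydrogens by atom environment:
  9 × C (aromatic): no H
  7 × C (aromatic): 1 H each → 7
  1 × Br: no H
  1 × C: 3 H
  1 × C: no H
  1 × N: 2 H
  1 × N: no H
  1 × O: 1 H
  Total hydrogens = 13.
Molecular formula: C18H13BrN2O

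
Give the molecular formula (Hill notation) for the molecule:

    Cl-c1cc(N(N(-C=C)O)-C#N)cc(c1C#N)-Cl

Heavy atoms from the SMILES: 10 C, 2 Cl, 4 N, 1 O.
Implicit hydrogens by atom environment:
  4 × C (aromatic): no H
  4 × N: no H
  2 × C (aromatic): 1 H each → 2
  2 × C: no H
  2 × Cl: no H
  1 × C: 2 H
  1 × C: 1 H
  1 × O: 1 H
  Total hydrogens = 6.
Molecular formula: C10H6Cl2N4O

C10H6Cl2N4O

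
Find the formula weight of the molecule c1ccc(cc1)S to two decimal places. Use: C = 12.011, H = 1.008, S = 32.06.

Molecular formula: C6H6S.
M = 6×12.011 + 6×1.008 + 1×32.06 = 110.17 g/mol.

110.17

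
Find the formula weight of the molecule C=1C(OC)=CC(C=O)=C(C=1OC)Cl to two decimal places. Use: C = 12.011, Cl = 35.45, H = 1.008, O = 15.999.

200.62

Molecular formula: C9H9ClO3.
M = 9×12.011 + 1×35.45 + 9×1.008 + 3×15.999 = 200.62 g/mol.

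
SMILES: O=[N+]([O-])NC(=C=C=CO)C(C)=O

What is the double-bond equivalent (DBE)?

5

Molecular formula from the SMILES: C6H6N2O4.
DoU = (2C + 2 + N − H − X)/2 = (2·6 + 2 + 2 − 6 − 0)/2 = 10/2 = 5.
(Structurally: 0 ring(s) + 5 π bond(s) = 5.)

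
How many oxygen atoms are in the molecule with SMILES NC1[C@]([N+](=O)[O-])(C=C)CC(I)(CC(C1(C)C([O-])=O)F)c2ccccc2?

4

The symbol for oxygen appears 4 times in the SMILES.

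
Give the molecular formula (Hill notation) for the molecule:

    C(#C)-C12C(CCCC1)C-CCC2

C12H18

Heavy atoms from the SMILES: 12 C.
Implicit hydrogens by atom environment:
  8 × C: 2 H each → 16
  2 × C: 1 H each → 2
  2 × C: no H
  Total hydrogens = 18.
Molecular formula: C12H18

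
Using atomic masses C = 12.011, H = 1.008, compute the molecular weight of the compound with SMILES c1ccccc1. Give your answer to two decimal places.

Molecular formula: C6H6.
M = 6×12.011 + 6×1.008 = 78.11 g/mol.

78.11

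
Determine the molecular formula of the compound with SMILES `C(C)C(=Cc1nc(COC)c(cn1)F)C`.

Heavy atoms from the SMILES: 11 C, 1 F, 2 N, 1 O.
Implicit hydrogens by atom environment:
  3 × C: 3 H each → 9
  3 × C (aromatic): no H
  2 × C: 2 H each → 4
  2 × N (aromatic): no H
  1 × C (aromatic): 1 H
  1 × C: 1 H
  1 × C: no H
  1 × F: no H
  1 × O: no H
  Total hydrogens = 15.
Molecular formula: C11H15FN2O

C11H15FN2O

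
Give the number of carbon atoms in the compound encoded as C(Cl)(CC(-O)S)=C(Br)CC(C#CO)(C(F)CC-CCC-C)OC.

16

The symbol for carbon appears 16 times in the SMILES. (Cl is a single chlorine, not C + l.)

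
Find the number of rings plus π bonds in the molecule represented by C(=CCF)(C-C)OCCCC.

Molecular formula from the SMILES: C9H17FO.
DoU = (2C + 2 + N − H − X)/2 = (2·9 + 2 + 0 − 17 − 1)/2 = 2/2 = 1.
(Structurally: 0 ring(s) + 1 π bond(s) = 1.)

1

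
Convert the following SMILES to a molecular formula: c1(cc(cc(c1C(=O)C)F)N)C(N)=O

C9H9FN2O2

Heavy atoms from the SMILES: 9 C, 1 F, 2 N, 2 O.
Implicit hydrogens by atom environment:
  4 × C (aromatic): no H
  2 × C (aromatic): 1 H each → 2
  2 × C: no H
  2 × N: 2 H each → 4
  2 × O: no H
  1 × C: 3 H
  1 × F: no H
  Total hydrogens = 9.
Molecular formula: C9H9FN2O2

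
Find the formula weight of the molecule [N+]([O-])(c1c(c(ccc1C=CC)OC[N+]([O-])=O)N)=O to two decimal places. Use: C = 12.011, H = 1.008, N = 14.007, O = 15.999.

Molecular formula: C10H11N3O5.
M = 10×12.011 + 11×1.008 + 3×14.007 + 5×15.999 = 253.21 g/mol.

253.21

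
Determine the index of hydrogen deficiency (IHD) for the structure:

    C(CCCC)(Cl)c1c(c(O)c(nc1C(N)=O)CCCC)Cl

Molecular formula from the SMILES: C15H22Cl2N2O2.
DoU = (2C + 2 + N − H − X)/2 = (2·15 + 2 + 2 − 22 − 2)/2 = 10/2 = 5.
(Structurally: 1 ring(s) + 4 π bond(s) = 5.)

5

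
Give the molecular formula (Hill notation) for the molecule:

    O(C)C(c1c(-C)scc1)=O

Heavy atoms from the SMILES: 7 C, 2 O, 1 S.
Implicit hydrogens by atom environment:
  2 × C: 3 H each → 6
  2 × C (aromatic): 1 H each → 2
  2 × C (aromatic): no H
  2 × O: no H
  1 × C: no H
  1 × S (aromatic): no H
  Total hydrogens = 8.
Molecular formula: C7H8O2S

C7H8O2S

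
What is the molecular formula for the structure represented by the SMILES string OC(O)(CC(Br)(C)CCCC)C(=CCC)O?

Heavy atoms from the SMILES: 1 Br, 12 C, 3 O.
Implicit hydrogens by atom environment:
  5 × C: 2 H each → 10
  3 × C: 3 H each → 9
  3 × C: no H
  3 × O: 1 H each → 3
  1 × Br: no H
  1 × C: 1 H
  Total hydrogens = 23.
Molecular formula: C12H23BrO3

C12H23BrO3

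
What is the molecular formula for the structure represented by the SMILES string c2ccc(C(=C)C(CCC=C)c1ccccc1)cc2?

C19H20

Heavy atoms from the SMILES: 19 C.
Implicit hydrogens by atom environment:
  10 × C (aromatic): 1 H each → 10
  4 × C: 2 H each → 8
  2 × C: 1 H each → 2
  2 × C (aromatic): no H
  1 × C: no H
  Total hydrogens = 20.
Molecular formula: C19H20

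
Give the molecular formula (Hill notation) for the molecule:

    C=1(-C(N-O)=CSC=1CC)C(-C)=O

Heavy atoms from the SMILES: 8 C, 1 N, 2 O, 1 S.
Implicit hydrogens by atom environment:
  3 × C (aromatic): no H
  2 × C: 3 H each → 6
  1 × C: 2 H
  1 × C (aromatic): 1 H
  1 × C: no H
  1 × N: 1 H
  1 × O: 1 H
  1 × O: no H
  1 × S (aromatic): no H
  Total hydrogens = 11.
Molecular formula: C8H11NO2S

C8H11NO2S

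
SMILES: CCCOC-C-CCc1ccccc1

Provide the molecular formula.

Heavy atoms from the SMILES: 13 C, 1 O.
Implicit hydrogens by atom environment:
  6 × C: 2 H each → 12
  5 × C (aromatic): 1 H each → 5
  1 × C: 3 H
  1 × C (aromatic): no H
  1 × O: no H
  Total hydrogens = 20.
Molecular formula: C13H20O

C13H20O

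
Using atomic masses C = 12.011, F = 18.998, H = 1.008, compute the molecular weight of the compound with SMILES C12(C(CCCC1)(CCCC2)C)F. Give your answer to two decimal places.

Molecular formula: C11H19F.
M = 11×12.011 + 1×18.998 + 19×1.008 = 170.27 g/mol.

170.27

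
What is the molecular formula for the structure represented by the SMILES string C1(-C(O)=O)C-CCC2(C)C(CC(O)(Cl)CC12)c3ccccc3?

C18H23ClO3

Heavy atoms from the SMILES: 18 C, 1 Cl, 3 O.
Implicit hydrogens by atom environment:
  5 × C: 2 H each → 10
  5 × C (aromatic): 1 H each → 5
  3 × C: 1 H each → 3
  3 × C: no H
  2 × O: 1 H each → 2
  1 × C: 3 H
  1 × C (aromatic): no H
  1 × Cl: no H
  1 × O: no H
  Total hydrogens = 23.
Molecular formula: C18H23ClO3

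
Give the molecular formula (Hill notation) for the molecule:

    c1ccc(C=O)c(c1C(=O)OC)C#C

Heavy atoms from the SMILES: 11 C, 3 O.
Implicit hydrogens by atom environment:
  3 × C (aromatic): 1 H each → 3
  3 × C (aromatic): no H
  3 × O: no H
  2 × C: 1 H each → 2
  2 × C: no H
  1 × C: 3 H
  Total hydrogens = 8.
Molecular formula: C11H8O3

C11H8O3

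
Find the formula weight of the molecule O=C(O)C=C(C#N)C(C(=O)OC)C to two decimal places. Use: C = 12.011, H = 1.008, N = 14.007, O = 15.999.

183.16

Molecular formula: C8H9NO4.
M = 8×12.011 + 9×1.008 + 1×14.007 + 4×15.999 = 183.16 g/mol.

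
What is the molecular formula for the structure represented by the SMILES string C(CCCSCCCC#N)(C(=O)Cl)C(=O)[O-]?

Heavy atoms from the SMILES: 10 C, 1 Cl, 1 N, 3 O, 1 S.
Implicit hydrogens by atom environment:
  6 × C: 2 H each → 12
  3 × C: no H
  2 × O: no H
  1 × C: 1 H
  1 × Cl: no H
  1 × N: no H
  1 × O (charge -1): no H
  1 × S: no H
  Total hydrogens = 13.
Net charge -1.
Molecular formula: C10H13ClNO3S-

C10H13ClNO3S-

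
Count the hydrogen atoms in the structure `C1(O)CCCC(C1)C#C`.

12

Hydrogens are implicit in SMILES; fill each atom to its normal valence:
  4 × C: 2 H each → 8
  3 × C: 1 H each → 3
  1 × C: no H
  1 × O: 1 H
  Total hydrogens = 12.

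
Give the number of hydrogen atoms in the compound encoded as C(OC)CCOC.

Hydrogens are implicit in SMILES; fill each atom to its normal valence:
  3 × C: 2 H each → 6
  2 × C: 3 H each → 6
  2 × O: no H
  Total hydrogens = 12.

12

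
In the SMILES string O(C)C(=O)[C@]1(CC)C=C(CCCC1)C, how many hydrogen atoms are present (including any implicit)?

Hydrogens are implicit in SMILES; fill each atom to its normal valence:
  5 × C: 2 H each → 10
  3 × C: 3 H each → 9
  3 × C: no H
  2 × O: no H
  1 × C: 1 H
  Total hydrogens = 20.

20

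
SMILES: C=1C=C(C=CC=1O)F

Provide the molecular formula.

C6H5FO

Heavy atoms from the SMILES: 6 C, 1 F, 1 O.
Implicit hydrogens by atom environment:
  4 × C (aromatic): 1 H each → 4
  2 × C (aromatic): no H
  1 × F: no H
  1 × O: 1 H
  Total hydrogens = 5.
Molecular formula: C6H5FO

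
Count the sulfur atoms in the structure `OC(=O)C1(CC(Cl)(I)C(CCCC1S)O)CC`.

The symbol for sulfur appears 1 time in the SMILES.

1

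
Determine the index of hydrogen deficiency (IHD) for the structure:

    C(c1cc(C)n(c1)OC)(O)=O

4

Molecular formula from the SMILES: C7H9NO3.
DoU = (2C + 2 + N − H − X)/2 = (2·7 + 2 + 1 − 9 − 0)/2 = 8/2 = 4.
(Structurally: 1 ring(s) + 3 π bond(s) = 4.)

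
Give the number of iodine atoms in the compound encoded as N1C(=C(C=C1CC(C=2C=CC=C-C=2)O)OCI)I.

The symbol for iodine appears 2 times in the SMILES.

2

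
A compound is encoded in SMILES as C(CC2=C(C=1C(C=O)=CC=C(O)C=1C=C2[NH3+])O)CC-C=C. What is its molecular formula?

C17H20NO3+

Heavy atoms from the SMILES: 17 C, 1 N, 3 O.
Implicit hydrogens by atom environment:
  7 × C (aromatic): no H
  5 × C: 2 H each → 10
  3 × C (aromatic): 1 H each → 3
  2 × C: 1 H each → 2
  2 × O: 1 H each → 2
  1 × N (charge +1): 3 H
  1 × O: no H
  Total hydrogens = 20.
Net charge +1.
Molecular formula: C17H20NO3+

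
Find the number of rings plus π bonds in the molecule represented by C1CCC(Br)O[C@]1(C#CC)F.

Molecular formula from the SMILES: C8H10BrFO.
DoU = (2C + 2 + N − H − X)/2 = (2·8 + 2 + 0 − 10 − 2)/2 = 6/2 = 3.
(Structurally: 1 ring(s) + 2 π bond(s) = 3.)

3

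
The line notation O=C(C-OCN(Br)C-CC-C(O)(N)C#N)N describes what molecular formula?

C8H15BrN4O3

Heavy atoms from the SMILES: 1 Br, 8 C, 4 N, 3 O.
Implicit hydrogens by atom environment:
  5 × C: 2 H each → 10
  3 × C: no H
  2 × N: 2 H each → 4
  2 × N: no H
  2 × O: no H
  1 × Br: no H
  1 × O: 1 H
  Total hydrogens = 15.
Molecular formula: C8H15BrN4O3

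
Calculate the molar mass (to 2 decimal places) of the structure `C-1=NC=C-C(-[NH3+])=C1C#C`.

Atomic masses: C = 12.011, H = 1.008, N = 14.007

119.15

Molecular formula: C7H7N2+.
M = 7×12.011 + 7×1.008 + 2×14.007 = 119.15 g/mol.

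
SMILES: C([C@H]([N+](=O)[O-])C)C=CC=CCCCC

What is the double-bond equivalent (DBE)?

Molecular formula from the SMILES: C11H19NO2.
DoU = (2C + 2 + N − H − X)/2 = (2·11 + 2 + 1 − 19 − 0)/2 = 6/2 = 3.
(Structurally: 0 ring(s) + 3 π bond(s) = 3.)

3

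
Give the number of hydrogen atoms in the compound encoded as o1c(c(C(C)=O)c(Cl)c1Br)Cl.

3

Hydrogens are implicit in SMILES; fill each atom to its normal valence:
  4 × C (aromatic): no H
  2 × Cl: no H
  1 × Br: no H
  1 × C: 3 H
  1 × C: no H
  1 × O (aromatic): no H
  1 × O: no H
  Total hydrogens = 3.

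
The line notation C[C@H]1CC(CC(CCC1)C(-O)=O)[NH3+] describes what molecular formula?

C10H20NO2+

Heavy atoms from the SMILES: 10 C, 1 N, 2 O.
Implicit hydrogens by atom environment:
  5 × C: 2 H each → 10
  3 × C: 1 H each → 3
  1 × C: 3 H
  1 × C: no H
  1 × N (charge +1): 3 H
  1 × O: 1 H
  1 × O: no H
  Total hydrogens = 20.
Net charge +1.
Molecular formula: C10H20NO2+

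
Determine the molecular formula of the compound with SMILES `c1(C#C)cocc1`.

C6H4O

Heavy atoms from the SMILES: 6 C, 1 O.
Implicit hydrogens by atom environment:
  3 × C (aromatic): 1 H each → 3
  1 × C: 1 H
  1 × C (aromatic): no H
  1 × C: no H
  1 × O (aromatic): no H
  Total hydrogens = 4.
Molecular formula: C6H4O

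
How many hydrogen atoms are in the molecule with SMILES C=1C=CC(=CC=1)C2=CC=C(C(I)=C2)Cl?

8

Hydrogens are implicit in SMILES; fill each atom to its normal valence:
  8 × C (aromatic): 1 H each → 8
  4 × C (aromatic): no H
  1 × Cl: no H
  1 × I: no H
  Total hydrogens = 8.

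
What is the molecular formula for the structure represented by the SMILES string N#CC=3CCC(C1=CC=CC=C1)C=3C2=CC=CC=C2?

C18H15N

Heavy atoms from the SMILES: 18 C, 1 N.
Implicit hydrogens by atom environment:
  10 × C (aromatic): 1 H each → 10
  3 × C: no H
  2 × C: 2 H each → 4
  2 × C (aromatic): no H
  1 × C: 1 H
  1 × N: no H
  Total hydrogens = 15.
Molecular formula: C18H15N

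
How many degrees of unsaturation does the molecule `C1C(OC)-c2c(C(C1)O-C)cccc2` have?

5

Molecular formula from the SMILES: C12H16O2.
DoU = (2C + 2 + N − H − X)/2 = (2·12 + 2 + 0 − 16 − 0)/2 = 10/2 = 5.
(Structurally: 2 ring(s) + 3 π bond(s) = 5.)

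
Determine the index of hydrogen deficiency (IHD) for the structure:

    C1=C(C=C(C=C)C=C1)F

Molecular formula from the SMILES: C8H7F.
DoU = (2C + 2 + N − H − X)/2 = (2·8 + 2 + 0 − 7 − 1)/2 = 10/2 = 5.
(Structurally: 1 ring(s) + 4 π bond(s) = 5.)

5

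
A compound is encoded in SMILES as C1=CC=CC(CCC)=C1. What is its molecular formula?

C9H12

Heavy atoms from the SMILES: 9 C.
Implicit hydrogens by atom environment:
  5 × C (aromatic): 1 H each → 5
  2 × C: 2 H each → 4
  1 × C: 3 H
  1 × C (aromatic): no H
  Total hydrogens = 12.
Molecular formula: C9H12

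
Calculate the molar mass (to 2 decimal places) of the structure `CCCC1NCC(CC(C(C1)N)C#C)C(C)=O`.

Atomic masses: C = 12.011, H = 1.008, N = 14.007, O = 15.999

Molecular formula: C14H24N2O.
M = 14×12.011 + 24×1.008 + 2×14.007 + 1×15.999 = 236.36 g/mol.

236.36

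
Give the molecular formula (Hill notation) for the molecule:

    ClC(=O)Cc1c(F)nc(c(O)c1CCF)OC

C10H10ClF2NO3

Heavy atoms from the SMILES: 10 C, 1 Cl, 2 F, 1 N, 3 O.
Implicit hydrogens by atom environment:
  5 × C (aromatic): no H
  3 × C: 2 H each → 6
  2 × F: no H
  2 × O: no H
  1 × C: 3 H
  1 × C: no H
  1 × Cl: no H
  1 × N (aromatic): no H
  1 × O: 1 H
  Total hydrogens = 10.
Molecular formula: C10H10ClF2NO3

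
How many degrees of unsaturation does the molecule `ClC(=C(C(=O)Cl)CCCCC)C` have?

Molecular formula from the SMILES: C9H14Cl2O.
DoU = (2C + 2 + N − H − X)/2 = (2·9 + 2 + 0 − 14 − 2)/2 = 4/2 = 2.
(Structurally: 0 ring(s) + 2 π bond(s) = 2.)

2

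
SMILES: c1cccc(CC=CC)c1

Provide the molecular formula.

Heavy atoms from the SMILES: 10 C.
Implicit hydrogens by atom environment:
  5 × C (aromatic): 1 H each → 5
  2 × C: 1 H each → 2
  1 × C: 3 H
  1 × C: 2 H
  1 × C (aromatic): no H
  Total hydrogens = 12.
Molecular formula: C10H12

C10H12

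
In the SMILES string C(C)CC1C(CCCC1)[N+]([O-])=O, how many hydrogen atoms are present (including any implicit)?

17

Hydrogens are implicit in SMILES; fill each atom to its normal valence:
  6 × C: 2 H each → 12
  2 × C: 1 H each → 2
  1 × C: 3 H
  1 × N (charge +1): no H
  1 × O: no H
  1 × O (charge -1): no H
  Total hydrogens = 17.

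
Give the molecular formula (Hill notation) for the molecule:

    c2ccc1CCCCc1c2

C10H12

Heavy atoms from the SMILES: 10 C.
Implicit hydrogens by atom environment:
  4 × C: 2 H each → 8
  4 × C (aromatic): 1 H each → 4
  2 × C (aromatic): no H
  Total hydrogens = 12.
Molecular formula: C10H12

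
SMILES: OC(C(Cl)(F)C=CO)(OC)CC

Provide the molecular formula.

Heavy atoms from the SMILES: 7 C, 1 Cl, 1 F, 3 O.
Implicit hydrogens by atom environment:
  2 × C: 3 H each → 6
  2 × C: 1 H each → 2
  2 × C: no H
  2 × O: 1 H each → 2
  1 × C: 2 H
  1 × Cl: no H
  1 × F: no H
  1 × O: no H
  Total hydrogens = 12.
Molecular formula: C7H12ClFO3

C7H12ClFO3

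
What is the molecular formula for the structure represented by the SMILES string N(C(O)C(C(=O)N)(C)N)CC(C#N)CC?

C9H18N4O2

Heavy atoms from the SMILES: 9 C, 4 N, 2 O.
Implicit hydrogens by atom environment:
  3 × C: no H
  2 × C: 3 H each → 6
  2 × C: 2 H each → 4
  2 × C: 1 H each → 2
  2 × N: 2 H each → 4
  1 × N: 1 H
  1 × N: no H
  1 × O: 1 H
  1 × O: no H
  Total hydrogens = 18.
Molecular formula: C9H18N4O2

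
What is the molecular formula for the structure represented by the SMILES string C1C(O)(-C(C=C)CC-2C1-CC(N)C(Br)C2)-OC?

Heavy atoms from the SMILES: 1 Br, 13 C, 1 N, 2 O.
Implicit hydrogens by atom environment:
  6 × C: 1 H each → 6
  5 × C: 2 H each → 10
  1 × Br: no H
  1 × C: 3 H
  1 × C: no H
  1 × N: 2 H
  1 × O: 1 H
  1 × O: no H
  Total hydrogens = 22.
Molecular formula: C13H22BrNO2

C13H22BrNO2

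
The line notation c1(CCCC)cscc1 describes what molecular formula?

C8H12S

Heavy atoms from the SMILES: 8 C, 1 S.
Implicit hydrogens by atom environment:
  3 × C: 2 H each → 6
  3 × C (aromatic): 1 H each → 3
  1 × C: 3 H
  1 × C (aromatic): no H
  1 × S (aromatic): no H
  Total hydrogens = 12.
Molecular formula: C8H12S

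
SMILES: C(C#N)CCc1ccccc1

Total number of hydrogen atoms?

11

Hydrogens are implicit in SMILES; fill each atom to its normal valence:
  5 × C (aromatic): 1 H each → 5
  3 × C: 2 H each → 6
  1 × C: no H
  1 × C (aromatic): no H
  1 × N: no H
  Total hydrogens = 11.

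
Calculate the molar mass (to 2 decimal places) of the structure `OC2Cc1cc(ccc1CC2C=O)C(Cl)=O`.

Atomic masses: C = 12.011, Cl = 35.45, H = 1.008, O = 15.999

Molecular formula: C12H11ClO3.
M = 12×12.011 + 1×35.45 + 11×1.008 + 3×15.999 = 238.67 g/mol.

238.67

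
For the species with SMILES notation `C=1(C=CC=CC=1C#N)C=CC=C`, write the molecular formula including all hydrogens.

C11H9N

Heavy atoms from the SMILES: 11 C, 1 N.
Implicit hydrogens by atom environment:
  4 × C (aromatic): 1 H each → 4
  3 × C: 1 H each → 3
  2 × C (aromatic): no H
  1 × C: 2 H
  1 × C: no H
  1 × N: no H
  Total hydrogens = 9.
Molecular formula: C11H9N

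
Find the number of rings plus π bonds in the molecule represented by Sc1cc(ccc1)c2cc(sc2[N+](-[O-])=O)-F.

8

Molecular formula from the SMILES: C10H6FNO2S2.
DoU = (2C + 2 + N − H − X)/2 = (2·10 + 2 + 1 − 6 − 1)/2 = 16/2 = 8.
(Structurally: 2 ring(s) + 6 π bond(s) = 8.)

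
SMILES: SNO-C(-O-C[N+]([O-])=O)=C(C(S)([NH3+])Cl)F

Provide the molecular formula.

C4H8ClFN3O4S2+

Heavy atoms from the SMILES: 4 C, 1 Cl, 1 F, 3 N, 4 O, 2 S.
Implicit hydrogens by atom environment:
  3 × C: no H
  3 × O: no H
  2 × S: 1 H each → 2
  1 × C: 2 H
  1 × Cl: no H
  1 × F: no H
  1 × N (charge +1): 3 H
  1 × N: 1 H
  1 × N (charge +1): no H
  1 × O (charge -1): no H
  Total hydrogens = 8.
Net charge +1.
Molecular formula: C4H8ClFN3O4S2+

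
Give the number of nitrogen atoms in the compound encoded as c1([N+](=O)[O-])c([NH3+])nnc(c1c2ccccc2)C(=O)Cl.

The symbol for nitrogen appears 4 times in the SMILES.

4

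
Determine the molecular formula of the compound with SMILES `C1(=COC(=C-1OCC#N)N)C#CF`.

Heavy atoms from the SMILES: 8 C, 1 F, 2 N, 2 O.
Implicit hydrogens by atom environment:
  3 × C (aromatic): no H
  3 × C: no H
  1 × C: 2 H
  1 × C (aromatic): 1 H
  1 × F: no H
  1 × N: 2 H
  1 × N: no H
  1 × O (aromatic): no H
  1 × O: no H
  Total hydrogens = 5.
Molecular formula: C8H5FN2O2

C8H5FN2O2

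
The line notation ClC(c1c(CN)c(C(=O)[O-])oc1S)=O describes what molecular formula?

C7H5ClNO4S-

Heavy atoms from the SMILES: 7 C, 1 Cl, 1 N, 4 O, 1 S.
Implicit hydrogens by atom environment:
  4 × C (aromatic): no H
  2 × C: no H
  2 × O: no H
  1 × C: 2 H
  1 × Cl: no H
  1 × N: 2 H
  1 × O (aromatic): no H
  1 × O (charge -1): no H
  1 × S: 1 H
  Total hydrogens = 5.
Net charge -1.
Molecular formula: C7H5ClNO4S-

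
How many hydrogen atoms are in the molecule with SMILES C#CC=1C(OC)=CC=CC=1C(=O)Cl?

Hydrogens are implicit in SMILES; fill each atom to its normal valence:
  3 × C (aromatic): 1 H each → 3
  3 × C (aromatic): no H
  2 × C: no H
  2 × O: no H
  1 × C: 3 H
  1 × C: 1 H
  1 × Cl: no H
  Total hydrogens = 7.

7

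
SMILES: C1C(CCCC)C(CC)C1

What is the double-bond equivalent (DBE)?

1

Molecular formula from the SMILES: C10H20.
DoU = (2C + 2 + N − H − X)/2 = (2·10 + 2 + 0 − 20 − 0)/2 = 2/2 = 1.
(Structurally: 1 ring(s) + 0 π bond(s) = 1.)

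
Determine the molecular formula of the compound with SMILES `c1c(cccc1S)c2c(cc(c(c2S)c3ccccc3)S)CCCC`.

C22H22S3

Heavy atoms from the SMILES: 22 C, 3 S.
Implicit hydrogens by atom environment:
  10 × C (aromatic): 1 H each → 10
  8 × C (aromatic): no H
  3 × C: 2 H each → 6
  3 × S: 1 H each → 3
  1 × C: 3 H
  Total hydrogens = 22.
Molecular formula: C22H22S3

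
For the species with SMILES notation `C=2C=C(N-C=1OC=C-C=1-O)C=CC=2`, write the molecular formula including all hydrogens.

Heavy atoms from the SMILES: 10 C, 1 N, 2 O.
Implicit hydrogens by atom environment:
  7 × C (aromatic): 1 H each → 7
  3 × C (aromatic): no H
  1 × N: 1 H
  1 × O: 1 H
  1 × O (aromatic): no H
  Total hydrogens = 9.
Molecular formula: C10H9NO2

C10H9NO2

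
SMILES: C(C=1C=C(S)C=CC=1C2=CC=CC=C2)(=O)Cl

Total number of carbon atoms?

The symbol for carbon appears 13 times in the SMILES. (Cl is a single chlorine, not C + l.)

13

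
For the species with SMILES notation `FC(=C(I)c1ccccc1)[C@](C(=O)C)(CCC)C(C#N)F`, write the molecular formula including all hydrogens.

Heavy atoms from the SMILES: 16 C, 2 F, 1 I, 1 N, 1 O.
Implicit hydrogens by atom environment:
  5 × C (aromatic): 1 H each → 5
  5 × C: no H
  2 × C: 3 H each → 6
  2 × C: 2 H each → 4
  2 × F: no H
  1 × C: 1 H
  1 × C (aromatic): no H
  1 × I: no H
  1 × N: no H
  1 × O: no H
  Total hydrogens = 16.
Molecular formula: C16H16F2INO

C16H16F2INO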